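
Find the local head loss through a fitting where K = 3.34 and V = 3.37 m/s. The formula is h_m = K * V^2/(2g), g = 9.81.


Minor loss formula: h_m = K * V^2/(2g).
V^2 = 3.37^2 = 11.3569.
V^2/(2g) = 11.3569 / 19.62 = 0.5788 m.
h_m = 3.34 * 0.5788 = 1.9333 m.

1.9333


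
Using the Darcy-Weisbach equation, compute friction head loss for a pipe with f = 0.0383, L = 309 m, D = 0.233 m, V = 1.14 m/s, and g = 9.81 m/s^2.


Darcy-Weisbach equation: h_f = f * (L/D) * V^2/(2g).
f * L/D = 0.0383 * 309/0.233 = 50.7927.
V^2/(2g) = 1.14^2 / (2*9.81) = 1.2996 / 19.62 = 0.0662 m.
h_f = 50.7927 * 0.0662 = 3.364 m.

3.364


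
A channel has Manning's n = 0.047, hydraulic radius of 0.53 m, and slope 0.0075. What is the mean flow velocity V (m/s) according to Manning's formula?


Manning's equation gives V = (1/n) * R^(2/3) * S^(1/2).
First, compute R^(2/3) = 0.53^(2/3) = 0.6549.
Next, S^(1/2) = 0.0075^(1/2) = 0.086603.
Then 1/n = 1/0.047 = 21.28.
V = 21.28 * 0.6549 * 0.086603 = 1.2067 m/s.

1.2067


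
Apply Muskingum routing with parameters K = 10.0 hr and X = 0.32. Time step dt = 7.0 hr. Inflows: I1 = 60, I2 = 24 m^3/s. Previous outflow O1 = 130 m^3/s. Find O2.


Muskingum coefficients:
denom = 2*K*(1-X) + dt = 2*10.0*(1-0.32) + 7.0 = 20.6.
C0 = (dt - 2*K*X)/denom = (7.0 - 2*10.0*0.32)/20.6 = 0.0291.
C1 = (dt + 2*K*X)/denom = (7.0 + 2*10.0*0.32)/20.6 = 0.6505.
C2 = (2*K*(1-X) - dt)/denom = 0.3204.
O2 = C0*I2 + C1*I1 + C2*O1
   = 0.0291*24 + 0.6505*60 + 0.3204*130
   = 81.38 m^3/s.

81.38


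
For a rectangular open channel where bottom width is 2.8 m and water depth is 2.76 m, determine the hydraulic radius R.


For a rectangular section:
Flow area A = b * y = 2.8 * 2.76 = 7.73 m^2.
Wetted perimeter P = b + 2y = 2.8 + 2*2.76 = 8.32 m.
Hydraulic radius R = A/P = 7.73 / 8.32 = 0.9288 m.

0.9288


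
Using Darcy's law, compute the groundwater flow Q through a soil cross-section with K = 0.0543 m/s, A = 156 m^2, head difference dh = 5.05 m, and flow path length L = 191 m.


Darcy's law: Q = K * A * i, where i = dh/L.
Hydraulic gradient i = 5.05 / 191 = 0.02644.
Q = 0.0543 * 156 * 0.02644
  = 0.224 m^3/s.

0.224


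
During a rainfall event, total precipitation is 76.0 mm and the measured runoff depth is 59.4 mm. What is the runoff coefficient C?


The runoff coefficient C = runoff depth / rainfall depth.
C = 59.4 / 76.0
  = 0.7816.

0.7816


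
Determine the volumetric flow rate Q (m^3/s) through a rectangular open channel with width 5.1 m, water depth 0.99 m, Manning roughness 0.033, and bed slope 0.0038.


For a rectangular channel, the cross-sectional area A = b * y = 5.1 * 0.99 = 5.05 m^2.
The wetted perimeter P = b + 2y = 5.1 + 2*0.99 = 7.08 m.
Hydraulic radius R = A/P = 5.05/7.08 = 0.7131 m.
Velocity V = (1/n)*R^(2/3)*S^(1/2) = (1/0.033)*0.7131^(2/3)*0.0038^(1/2) = 1.4911 m/s.
Discharge Q = A * V = 5.05 * 1.4911 = 7.528 m^3/s.

7.528


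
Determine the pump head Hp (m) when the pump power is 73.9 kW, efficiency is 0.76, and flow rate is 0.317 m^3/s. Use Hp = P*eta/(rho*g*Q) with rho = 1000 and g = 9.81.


Pump head formula: Hp = P * eta / (rho * g * Q).
Numerator: P * eta = 73.9 * 1000 * 0.76 = 56164.0 W.
Denominator: rho * g * Q = 1000 * 9.81 * 0.317 = 3109.77.
Hp = 56164.0 / 3109.77 = 18.06 m.

18.06


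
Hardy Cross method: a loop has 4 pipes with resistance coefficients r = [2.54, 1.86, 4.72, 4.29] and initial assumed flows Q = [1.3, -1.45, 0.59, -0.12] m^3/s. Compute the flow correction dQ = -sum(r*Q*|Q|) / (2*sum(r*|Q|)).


Numerator terms (r*Q*|Q|): 2.54*1.3*|1.3| = 4.2926; 1.86*-1.45*|-1.45| = -3.9106; 4.72*0.59*|0.59| = 1.643; 4.29*-0.12*|-0.12| = -0.0618.
Sum of numerator = 1.9632.
Denominator terms (r*|Q|): 2.54*|1.3| = 3.302; 1.86*|-1.45| = 2.697; 4.72*|0.59| = 2.7848; 4.29*|-0.12| = 0.5148.
2 * sum of denominator = 2 * 9.2986 = 18.5972.
dQ = -1.9632 / 18.5972 = -0.1056 m^3/s.

-0.1056


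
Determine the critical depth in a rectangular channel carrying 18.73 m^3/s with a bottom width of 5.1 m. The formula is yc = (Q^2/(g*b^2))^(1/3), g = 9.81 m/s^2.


Using yc = (Q^2 / (g * b^2))^(1/3):
Q^2 = 18.73^2 = 350.81.
g * b^2 = 9.81 * 5.1^2 = 9.81 * 26.01 = 255.16.
Q^2 / (g*b^2) = 350.81 / 255.16 = 1.3749.
yc = 1.3749^(1/3) = 1.112 m.

1.112


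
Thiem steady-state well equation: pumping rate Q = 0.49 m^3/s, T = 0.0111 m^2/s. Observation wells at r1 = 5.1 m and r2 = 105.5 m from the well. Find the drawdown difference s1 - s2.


Thiem equation: s1 - s2 = Q/(2*pi*T) * ln(r2/r1).
ln(r2/r1) = ln(105.5/5.1) = 3.0295.
Q/(2*pi*T) = 0.49 / (2*pi*0.0111) = 0.49 / 0.0697 = 7.0258.
s1 - s2 = 7.0258 * 3.0295 = 21.2843 m.

21.2843


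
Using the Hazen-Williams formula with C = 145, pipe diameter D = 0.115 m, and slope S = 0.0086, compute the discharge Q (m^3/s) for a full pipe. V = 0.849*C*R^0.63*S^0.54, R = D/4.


For a full circular pipe, R = D/4 = 0.115/4 = 0.0288 m.
V = 0.849 * 145 * 0.0288^0.63 * 0.0086^0.54
  = 0.849 * 145 * 0.106891 * 0.076671
  = 1.0089 m/s.
Pipe area A = pi*D^2/4 = pi*0.115^2/4 = 0.0104 m^2.
Q = A * V = 0.0104 * 1.0089 = 0.0105 m^3/s.

0.0105


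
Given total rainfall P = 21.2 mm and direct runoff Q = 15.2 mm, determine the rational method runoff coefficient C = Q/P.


The runoff coefficient C = runoff depth / rainfall depth.
C = 15.2 / 21.2
  = 0.717.

0.717


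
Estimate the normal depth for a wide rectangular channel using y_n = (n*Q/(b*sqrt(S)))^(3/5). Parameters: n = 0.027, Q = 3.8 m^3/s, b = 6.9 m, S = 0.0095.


We use the wide-channel approximation y_n = (n*Q/(b*sqrt(S)))^(3/5).
sqrt(S) = sqrt(0.0095) = 0.097468.
Numerator: n*Q = 0.027 * 3.8 = 0.1026.
Denominator: b*sqrt(S) = 6.9 * 0.097468 = 0.672529.
arg = 0.1526.
y_n = 0.1526^(3/5) = 0.3236 m.

0.3236


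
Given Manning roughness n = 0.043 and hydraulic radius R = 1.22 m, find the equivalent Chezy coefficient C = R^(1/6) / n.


The Chezy coefficient relates to Manning's n through C = R^(1/6) / n.
R^(1/6) = 1.22^(1/6) = 1.033697.
C = 1.033697 / 0.043 = 24.04 m^(1/2)/s.

24.04


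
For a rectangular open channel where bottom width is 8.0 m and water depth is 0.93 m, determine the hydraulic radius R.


For a rectangular section:
Flow area A = b * y = 8.0 * 0.93 = 7.44 m^2.
Wetted perimeter P = b + 2y = 8.0 + 2*0.93 = 9.86 m.
Hydraulic radius R = A/P = 7.44 / 9.86 = 0.7546 m.

0.7546


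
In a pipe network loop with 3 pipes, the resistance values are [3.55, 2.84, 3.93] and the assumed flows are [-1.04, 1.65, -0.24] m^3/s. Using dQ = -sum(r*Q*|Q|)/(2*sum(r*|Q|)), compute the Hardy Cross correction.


Numerator terms (r*Q*|Q|): 3.55*-1.04*|-1.04| = -3.8397; 2.84*1.65*|1.65| = 7.7319; 3.93*-0.24*|-0.24| = -0.2264.
Sum of numerator = 3.6659.
Denominator terms (r*|Q|): 3.55*|-1.04| = 3.692; 2.84*|1.65| = 4.686; 3.93*|-0.24| = 0.9432.
2 * sum of denominator = 2 * 9.3212 = 18.6424.
dQ = -3.6659 / 18.6424 = -0.1966 m^3/s.

-0.1966


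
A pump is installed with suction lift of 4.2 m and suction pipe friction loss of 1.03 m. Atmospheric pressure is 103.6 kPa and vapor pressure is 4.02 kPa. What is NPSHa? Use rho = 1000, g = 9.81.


NPSHa = p_atm/(rho*g) - z_s - hf_s - p_vap/(rho*g).
p_atm/(rho*g) = 103.6*1000 / (1000*9.81) = 10.561 m.
p_vap/(rho*g) = 4.02*1000 / (1000*9.81) = 0.41 m.
NPSHa = 10.561 - 4.2 - 1.03 - 0.41
      = 4.92 m.

4.92


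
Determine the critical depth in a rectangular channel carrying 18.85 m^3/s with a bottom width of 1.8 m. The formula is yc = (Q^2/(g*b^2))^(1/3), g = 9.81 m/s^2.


Using yc = (Q^2 / (g * b^2))^(1/3):
Q^2 = 18.85^2 = 355.32.
g * b^2 = 9.81 * 1.8^2 = 9.81 * 3.24 = 31.78.
Q^2 / (g*b^2) = 355.32 / 31.78 = 11.1806.
yc = 11.1806^(1/3) = 2.236 m.

2.236


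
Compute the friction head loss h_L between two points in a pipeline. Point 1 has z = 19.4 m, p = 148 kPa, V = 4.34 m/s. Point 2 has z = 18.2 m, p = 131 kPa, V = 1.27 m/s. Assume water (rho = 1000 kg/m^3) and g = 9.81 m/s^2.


Total head at each section: H = z + p/(rho*g) + V^2/(2g).
H1 = 19.4 + 148*1000/(1000*9.81) + 4.34^2/(2*9.81)
   = 19.4 + 15.087 + 0.96
   = 35.447 m.
H2 = 18.2 + 131*1000/(1000*9.81) + 1.27^2/(2*9.81)
   = 18.2 + 13.354 + 0.0822
   = 31.636 m.
h_L = H1 - H2 = 35.447 - 31.636 = 3.811 m.

3.811


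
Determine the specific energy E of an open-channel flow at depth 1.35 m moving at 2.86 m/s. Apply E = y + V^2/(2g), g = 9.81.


Specific energy E = y + V^2/(2g).
Velocity head = V^2/(2g) = 2.86^2 / (2*9.81) = 8.1796 / 19.62 = 0.4169 m.
E = 1.35 + 0.4169 = 1.7669 m.

1.7669


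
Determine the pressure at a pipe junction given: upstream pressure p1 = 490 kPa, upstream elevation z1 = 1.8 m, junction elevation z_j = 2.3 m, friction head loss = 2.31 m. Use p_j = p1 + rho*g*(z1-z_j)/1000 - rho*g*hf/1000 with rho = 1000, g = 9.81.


Junction pressure: p_j = p1 + rho*g*(z1 - z_j)/1000 - rho*g*hf/1000.
Elevation term = 1000*9.81*(1.8 - 2.3)/1000 = -4.905 kPa.
Friction term = 1000*9.81*2.31/1000 = 22.661 kPa.
p_j = 490 + -4.905 - 22.661 = 462.43 kPa.

462.43


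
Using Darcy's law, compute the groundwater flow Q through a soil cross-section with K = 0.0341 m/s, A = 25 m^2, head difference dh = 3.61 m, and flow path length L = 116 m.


Darcy's law: Q = K * A * i, where i = dh/L.
Hydraulic gradient i = 3.61 / 116 = 0.031121.
Q = 0.0341 * 25 * 0.031121
  = 0.0265 m^3/s.

0.0265


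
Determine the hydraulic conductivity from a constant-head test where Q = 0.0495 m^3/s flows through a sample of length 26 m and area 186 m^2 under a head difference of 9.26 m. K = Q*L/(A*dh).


From K = Q*L / (A*dh):
Numerator: Q*L = 0.0495 * 26 = 1.287.
Denominator: A*dh = 186 * 9.26 = 1722.36.
K = 1.287 / 1722.36 = 0.000747 m/s.

0.000747


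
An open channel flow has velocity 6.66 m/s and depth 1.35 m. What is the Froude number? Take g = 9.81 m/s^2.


The Froude number is defined as Fr = V / sqrt(g*y).
g*y = 9.81 * 1.35 = 13.2435.
sqrt(g*y) = sqrt(13.2435) = 3.6392.
Fr = 6.66 / 3.6392 = 1.8301.

1.8301


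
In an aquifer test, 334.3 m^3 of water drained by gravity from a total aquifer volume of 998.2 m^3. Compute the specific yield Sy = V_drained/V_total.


Specific yield Sy = Volume drained / Total volume.
Sy = 334.3 / 998.2
   = 0.3349.

0.3349


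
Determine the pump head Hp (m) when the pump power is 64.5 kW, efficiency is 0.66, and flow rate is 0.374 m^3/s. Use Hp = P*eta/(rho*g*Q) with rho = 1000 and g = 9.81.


Pump head formula: Hp = P * eta / (rho * g * Q).
Numerator: P * eta = 64.5 * 1000 * 0.66 = 42570.0 W.
Denominator: rho * g * Q = 1000 * 9.81 * 0.374 = 3668.94.
Hp = 42570.0 / 3668.94 = 11.6 m.

11.6


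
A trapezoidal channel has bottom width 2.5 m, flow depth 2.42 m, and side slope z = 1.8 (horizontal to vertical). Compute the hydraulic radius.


For a trapezoidal section with side slope z:
A = (b + z*y)*y = (2.5 + 1.8*2.42)*2.42 = 16.592 m^2.
P = b + 2*y*sqrt(1 + z^2) = 2.5 + 2*2.42*sqrt(1 + 1.8^2) = 12.466 m.
R = A/P = 16.592 / 12.466 = 1.3309 m.

1.3309


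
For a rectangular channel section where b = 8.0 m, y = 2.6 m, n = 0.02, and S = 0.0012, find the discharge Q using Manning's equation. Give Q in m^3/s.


For a rectangular channel, the cross-sectional area A = b * y = 8.0 * 2.6 = 20.8 m^2.
The wetted perimeter P = b + 2y = 8.0 + 2*2.6 = 13.2 m.
Hydraulic radius R = A/P = 20.8/13.2 = 1.5758 m.
Velocity V = (1/n)*R^(2/3)*S^(1/2) = (1/0.02)*1.5758^(2/3)*0.0012^(1/2) = 2.3454 m/s.
Discharge Q = A * V = 20.8 * 2.3454 = 48.785 m^3/s.

48.785


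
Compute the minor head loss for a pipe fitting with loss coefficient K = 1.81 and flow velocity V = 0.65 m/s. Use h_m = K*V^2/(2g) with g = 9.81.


Minor loss formula: h_m = K * V^2/(2g).
V^2 = 0.65^2 = 0.4225.
V^2/(2g) = 0.4225 / 19.62 = 0.0215 m.
h_m = 1.81 * 0.0215 = 0.039 m.

0.039


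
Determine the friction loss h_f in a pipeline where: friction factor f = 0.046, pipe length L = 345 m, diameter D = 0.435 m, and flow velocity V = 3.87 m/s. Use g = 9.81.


Darcy-Weisbach equation: h_f = f * (L/D) * V^2/(2g).
f * L/D = 0.046 * 345/0.435 = 36.4828.
V^2/(2g) = 3.87^2 / (2*9.81) = 14.9769 / 19.62 = 0.7633 m.
h_f = 36.4828 * 0.7633 = 27.849 m.

27.849


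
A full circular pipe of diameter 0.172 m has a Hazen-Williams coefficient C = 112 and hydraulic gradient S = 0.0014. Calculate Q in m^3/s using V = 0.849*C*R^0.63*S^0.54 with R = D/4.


For a full circular pipe, R = D/4 = 0.172/4 = 0.043 m.
V = 0.849 * 112 * 0.043^0.63 * 0.0014^0.54
  = 0.849 * 112 * 0.137748 * 0.028768
  = 0.3768 m/s.
Pipe area A = pi*D^2/4 = pi*0.172^2/4 = 0.0232 m^2.
Q = A * V = 0.0232 * 0.3768 = 0.0088 m^3/s.

0.0088


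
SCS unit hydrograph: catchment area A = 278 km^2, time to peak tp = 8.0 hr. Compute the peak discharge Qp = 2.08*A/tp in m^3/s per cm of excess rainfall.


SCS formula: Qp = 2.08 * A / tp.
Qp = 2.08 * 278 / 8.0
   = 578.24 / 8.0
   = 72.28 m^3/s per cm.

72.28


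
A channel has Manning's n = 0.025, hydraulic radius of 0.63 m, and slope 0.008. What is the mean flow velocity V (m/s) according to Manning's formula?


Manning's equation gives V = (1/n) * R^(2/3) * S^(1/2).
First, compute R^(2/3) = 0.63^(2/3) = 0.7349.
Next, S^(1/2) = 0.008^(1/2) = 0.089443.
Then 1/n = 1/0.025 = 40.0.
V = 40.0 * 0.7349 * 0.089443 = 2.6293 m/s.

2.6293


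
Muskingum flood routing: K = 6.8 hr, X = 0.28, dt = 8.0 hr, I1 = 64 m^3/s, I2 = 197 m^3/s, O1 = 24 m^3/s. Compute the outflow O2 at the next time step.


Muskingum coefficients:
denom = 2*K*(1-X) + dt = 2*6.8*(1-0.28) + 8.0 = 17.792.
C0 = (dt - 2*K*X)/denom = (8.0 - 2*6.8*0.28)/17.792 = 0.2356.
C1 = (dt + 2*K*X)/denom = (8.0 + 2*6.8*0.28)/17.792 = 0.6637.
C2 = (2*K*(1-X) - dt)/denom = 0.1007.
O2 = C0*I2 + C1*I1 + C2*O1
   = 0.2356*197 + 0.6637*64 + 0.1007*24
   = 91.31 m^3/s.

91.31


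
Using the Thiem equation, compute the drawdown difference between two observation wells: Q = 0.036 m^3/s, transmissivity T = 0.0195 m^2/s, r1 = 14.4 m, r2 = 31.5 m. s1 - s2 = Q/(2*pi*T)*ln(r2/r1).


Thiem equation: s1 - s2 = Q/(2*pi*T) * ln(r2/r1).
ln(r2/r1) = ln(31.5/14.4) = 0.7828.
Q/(2*pi*T) = 0.036 / (2*pi*0.0195) = 0.036 / 0.1225 = 0.2938.
s1 - s2 = 0.2938 * 0.7828 = 0.23 m.

0.23


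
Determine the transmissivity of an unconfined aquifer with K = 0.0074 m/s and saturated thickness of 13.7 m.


Transmissivity is defined as T = K * h.
T = 0.0074 * 13.7
  = 0.1014 m^2/s.

0.1014


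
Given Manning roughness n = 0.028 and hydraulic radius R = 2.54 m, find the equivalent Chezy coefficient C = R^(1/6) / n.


The Chezy coefficient relates to Manning's n through C = R^(1/6) / n.
R^(1/6) = 2.54^(1/6) = 1.168079.
C = 1.168079 / 0.028 = 41.72 m^(1/2)/s.

41.72


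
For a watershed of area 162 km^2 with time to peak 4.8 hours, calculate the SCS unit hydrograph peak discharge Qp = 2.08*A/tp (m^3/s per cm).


SCS formula: Qp = 2.08 * A / tp.
Qp = 2.08 * 162 / 4.8
   = 336.96 / 4.8
   = 70.2 m^3/s per cm.

70.2


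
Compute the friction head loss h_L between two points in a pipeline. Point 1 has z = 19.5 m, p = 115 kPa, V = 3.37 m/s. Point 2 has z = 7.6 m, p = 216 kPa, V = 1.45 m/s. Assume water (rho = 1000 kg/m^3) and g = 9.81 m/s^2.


Total head at each section: H = z + p/(rho*g) + V^2/(2g).
H1 = 19.5 + 115*1000/(1000*9.81) + 3.37^2/(2*9.81)
   = 19.5 + 11.723 + 0.5788
   = 31.802 m.
H2 = 7.6 + 216*1000/(1000*9.81) + 1.45^2/(2*9.81)
   = 7.6 + 22.018 + 0.1072
   = 29.726 m.
h_L = H1 - H2 = 31.802 - 29.726 = 2.076 m.

2.076


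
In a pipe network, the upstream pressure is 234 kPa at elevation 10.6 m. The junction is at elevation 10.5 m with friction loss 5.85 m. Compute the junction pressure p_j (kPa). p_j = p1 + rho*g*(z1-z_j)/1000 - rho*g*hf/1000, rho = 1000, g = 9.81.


Junction pressure: p_j = p1 + rho*g*(z1 - z_j)/1000 - rho*g*hf/1000.
Elevation term = 1000*9.81*(10.6 - 10.5)/1000 = 0.981 kPa.
Friction term = 1000*9.81*5.85/1000 = 57.389 kPa.
p_j = 234 + 0.981 - 57.389 = 177.59 kPa.

177.59


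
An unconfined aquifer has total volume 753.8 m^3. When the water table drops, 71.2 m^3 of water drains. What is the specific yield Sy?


Specific yield Sy = Volume drained / Total volume.
Sy = 71.2 / 753.8
   = 0.0945.

0.0945


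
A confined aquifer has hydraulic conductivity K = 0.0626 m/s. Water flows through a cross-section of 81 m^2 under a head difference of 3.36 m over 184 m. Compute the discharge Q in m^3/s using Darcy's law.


Darcy's law: Q = K * A * i, where i = dh/L.
Hydraulic gradient i = 3.36 / 184 = 0.018261.
Q = 0.0626 * 81 * 0.018261
  = 0.0926 m^3/s.

0.0926


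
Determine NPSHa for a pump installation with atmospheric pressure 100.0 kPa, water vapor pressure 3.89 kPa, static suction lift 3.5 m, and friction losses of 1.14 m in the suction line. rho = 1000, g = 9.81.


NPSHa = p_atm/(rho*g) - z_s - hf_s - p_vap/(rho*g).
p_atm/(rho*g) = 100.0*1000 / (1000*9.81) = 10.194 m.
p_vap/(rho*g) = 3.89*1000 / (1000*9.81) = 0.397 m.
NPSHa = 10.194 - 3.5 - 1.14 - 0.397
      = 5.16 m.

5.16


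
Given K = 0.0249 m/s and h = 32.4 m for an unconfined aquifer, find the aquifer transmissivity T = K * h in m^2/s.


Transmissivity is defined as T = K * h.
T = 0.0249 * 32.4
  = 0.8068 m^2/s.

0.8068


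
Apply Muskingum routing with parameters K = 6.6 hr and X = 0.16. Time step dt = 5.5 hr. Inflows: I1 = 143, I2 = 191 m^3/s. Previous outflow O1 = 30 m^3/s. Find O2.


Muskingum coefficients:
denom = 2*K*(1-X) + dt = 2*6.6*(1-0.16) + 5.5 = 16.588.
C0 = (dt - 2*K*X)/denom = (5.5 - 2*6.6*0.16)/16.588 = 0.2042.
C1 = (dt + 2*K*X)/denom = (5.5 + 2*6.6*0.16)/16.588 = 0.4589.
C2 = (2*K*(1-X) - dt)/denom = 0.3369.
O2 = C0*I2 + C1*I1 + C2*O1
   = 0.2042*191 + 0.4589*143 + 0.3369*30
   = 114.74 m^3/s.

114.74


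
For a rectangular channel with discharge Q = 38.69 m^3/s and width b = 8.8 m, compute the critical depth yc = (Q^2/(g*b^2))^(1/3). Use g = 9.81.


Using yc = (Q^2 / (g * b^2))^(1/3):
Q^2 = 38.69^2 = 1496.92.
g * b^2 = 9.81 * 8.8^2 = 9.81 * 77.44 = 759.69.
Q^2 / (g*b^2) = 1496.92 / 759.69 = 1.9704.
yc = 1.9704^(1/3) = 1.2537 m.

1.2537


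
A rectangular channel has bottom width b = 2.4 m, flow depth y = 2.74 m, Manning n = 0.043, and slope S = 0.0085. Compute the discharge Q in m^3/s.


For a rectangular channel, the cross-sectional area A = b * y = 2.4 * 2.74 = 6.58 m^2.
The wetted perimeter P = b + 2y = 2.4 + 2*2.74 = 7.88 m.
Hydraulic radius R = A/P = 6.58/7.88 = 0.8345 m.
Velocity V = (1/n)*R^(2/3)*S^(1/2) = (1/0.043)*0.8345^(2/3)*0.0085^(1/2) = 1.9005 m/s.
Discharge Q = A * V = 6.58 * 1.9005 = 12.498 m^3/s.

12.498


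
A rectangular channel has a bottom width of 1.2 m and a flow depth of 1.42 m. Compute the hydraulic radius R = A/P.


For a rectangular section:
Flow area A = b * y = 1.2 * 1.42 = 1.7 m^2.
Wetted perimeter P = b + 2y = 1.2 + 2*1.42 = 4.04 m.
Hydraulic radius R = A/P = 1.7 / 4.04 = 0.4218 m.

0.4218


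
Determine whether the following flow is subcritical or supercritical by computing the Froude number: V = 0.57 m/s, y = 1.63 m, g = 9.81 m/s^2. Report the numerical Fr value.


The Froude number is defined as Fr = V / sqrt(g*y).
g*y = 9.81 * 1.63 = 15.9903.
sqrt(g*y) = sqrt(15.9903) = 3.9988.
Fr = 0.57 / 3.9988 = 0.1425.
Since Fr < 1, the flow is subcritical.

0.1425


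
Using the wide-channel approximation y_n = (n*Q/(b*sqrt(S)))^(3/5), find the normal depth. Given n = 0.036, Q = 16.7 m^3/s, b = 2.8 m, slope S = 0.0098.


We use the wide-channel approximation y_n = (n*Q/(b*sqrt(S)))^(3/5).
sqrt(S) = sqrt(0.0098) = 0.098995.
Numerator: n*Q = 0.036 * 16.7 = 0.6012.
Denominator: b*sqrt(S) = 2.8 * 0.098995 = 0.277186.
arg = 2.1689.
y_n = 2.1689^(3/5) = 1.5913 m.

1.5913


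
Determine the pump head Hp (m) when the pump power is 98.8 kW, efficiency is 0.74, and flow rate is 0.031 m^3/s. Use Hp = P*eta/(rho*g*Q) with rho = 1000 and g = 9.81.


Pump head formula: Hp = P * eta / (rho * g * Q).
Numerator: P * eta = 98.8 * 1000 * 0.74 = 73112.0 W.
Denominator: rho * g * Q = 1000 * 9.81 * 0.031 = 304.11.
Hp = 73112.0 / 304.11 = 240.41 m.

240.41


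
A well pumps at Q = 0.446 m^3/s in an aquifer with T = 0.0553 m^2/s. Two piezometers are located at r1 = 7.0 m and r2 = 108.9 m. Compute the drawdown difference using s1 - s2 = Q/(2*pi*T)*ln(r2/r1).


Thiem equation: s1 - s2 = Q/(2*pi*T) * ln(r2/r1).
ln(r2/r1) = ln(108.9/7.0) = 2.7445.
Q/(2*pi*T) = 0.446 / (2*pi*0.0553) = 0.446 / 0.3475 = 1.2836.
s1 - s2 = 1.2836 * 2.7445 = 3.5229 m.

3.5229


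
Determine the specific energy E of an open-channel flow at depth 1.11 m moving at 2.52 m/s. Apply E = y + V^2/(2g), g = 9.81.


Specific energy E = y + V^2/(2g).
Velocity head = V^2/(2g) = 2.52^2 / (2*9.81) = 6.3504 / 19.62 = 0.3237 m.
E = 1.11 + 0.3237 = 1.4337 m.

1.4337


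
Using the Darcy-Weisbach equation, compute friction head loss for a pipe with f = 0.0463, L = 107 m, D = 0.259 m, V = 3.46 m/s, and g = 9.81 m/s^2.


Darcy-Weisbach equation: h_f = f * (L/D) * V^2/(2g).
f * L/D = 0.0463 * 107/0.259 = 19.1278.
V^2/(2g) = 3.46^2 / (2*9.81) = 11.9716 / 19.62 = 0.6102 m.
h_f = 19.1278 * 0.6102 = 11.671 m.

11.671


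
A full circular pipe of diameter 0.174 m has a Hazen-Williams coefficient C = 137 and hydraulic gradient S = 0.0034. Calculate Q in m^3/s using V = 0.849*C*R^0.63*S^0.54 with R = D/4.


For a full circular pipe, R = D/4 = 0.174/4 = 0.0435 m.
V = 0.849 * 137 * 0.0435^0.63 * 0.0034^0.54
  = 0.849 * 137 * 0.138755 * 0.046451
  = 0.7497 m/s.
Pipe area A = pi*D^2/4 = pi*0.174^2/4 = 0.0238 m^2.
Q = A * V = 0.0238 * 0.7497 = 0.0178 m^3/s.

0.0178


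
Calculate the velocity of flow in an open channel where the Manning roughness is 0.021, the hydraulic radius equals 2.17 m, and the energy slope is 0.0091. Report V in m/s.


Manning's equation gives V = (1/n) * R^(2/3) * S^(1/2).
First, compute R^(2/3) = 2.17^(2/3) = 1.6761.
Next, S^(1/2) = 0.0091^(1/2) = 0.095394.
Then 1/n = 1/0.021 = 47.62.
V = 47.62 * 1.6761 * 0.095394 = 7.6139 m/s.

7.6139


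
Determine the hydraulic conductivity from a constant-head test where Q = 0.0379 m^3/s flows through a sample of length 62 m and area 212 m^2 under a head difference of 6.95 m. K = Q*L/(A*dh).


From K = Q*L / (A*dh):
Numerator: Q*L = 0.0379 * 62 = 2.3498.
Denominator: A*dh = 212 * 6.95 = 1473.4.
K = 2.3498 / 1473.4 = 0.001595 m/s.

0.001595


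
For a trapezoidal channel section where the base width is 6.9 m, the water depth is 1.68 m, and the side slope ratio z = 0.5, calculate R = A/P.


For a trapezoidal section with side slope z:
A = (b + z*y)*y = (6.9 + 0.5*1.68)*1.68 = 13.003 m^2.
P = b + 2*y*sqrt(1 + z^2) = 6.9 + 2*1.68*sqrt(1 + 0.5^2) = 10.657 m.
R = A/P = 13.003 / 10.657 = 1.2202 m.

1.2202


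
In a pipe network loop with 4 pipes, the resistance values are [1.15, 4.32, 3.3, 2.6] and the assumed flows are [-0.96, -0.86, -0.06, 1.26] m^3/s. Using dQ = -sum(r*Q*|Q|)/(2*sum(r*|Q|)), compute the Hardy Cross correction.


Numerator terms (r*Q*|Q|): 1.15*-0.96*|-0.96| = -1.0598; 4.32*-0.86*|-0.86| = -3.1951; 3.3*-0.06*|-0.06| = -0.0119; 2.6*1.26*|1.26| = 4.1278.
Sum of numerator = -0.139.
Denominator terms (r*|Q|): 1.15*|-0.96| = 1.104; 4.32*|-0.86| = 3.7152; 3.3*|-0.06| = 0.198; 2.6*|1.26| = 3.276.
2 * sum of denominator = 2 * 8.2932 = 16.5864.
dQ = --0.139 / 16.5864 = 0.0084 m^3/s.

0.0084


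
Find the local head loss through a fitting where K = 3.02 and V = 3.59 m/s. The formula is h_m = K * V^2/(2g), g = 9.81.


Minor loss formula: h_m = K * V^2/(2g).
V^2 = 3.59^2 = 12.8881.
V^2/(2g) = 12.8881 / 19.62 = 0.6569 m.
h_m = 3.02 * 0.6569 = 1.9838 m.

1.9838


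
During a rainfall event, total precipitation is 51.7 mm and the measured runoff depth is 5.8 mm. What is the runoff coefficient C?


The runoff coefficient C = runoff depth / rainfall depth.
C = 5.8 / 51.7
  = 0.1122.

0.1122


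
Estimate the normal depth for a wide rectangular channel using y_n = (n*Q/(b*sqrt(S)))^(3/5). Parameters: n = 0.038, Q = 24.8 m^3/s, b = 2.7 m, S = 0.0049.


We use the wide-channel approximation y_n = (n*Q/(b*sqrt(S)))^(3/5).
sqrt(S) = sqrt(0.0049) = 0.07.
Numerator: n*Q = 0.038 * 24.8 = 0.9424.
Denominator: b*sqrt(S) = 2.7 * 0.07 = 0.189.
arg = 4.9862.
y_n = 4.9862^(3/5) = 2.6222 m.

2.6222


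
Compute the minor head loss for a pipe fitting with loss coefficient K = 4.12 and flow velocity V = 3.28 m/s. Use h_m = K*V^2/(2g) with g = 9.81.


Minor loss formula: h_m = K * V^2/(2g).
V^2 = 3.28^2 = 10.7584.
V^2/(2g) = 10.7584 / 19.62 = 0.5483 m.
h_m = 4.12 * 0.5483 = 2.2592 m.

2.2592


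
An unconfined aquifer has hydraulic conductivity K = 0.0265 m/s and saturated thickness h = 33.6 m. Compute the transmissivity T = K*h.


Transmissivity is defined as T = K * h.
T = 0.0265 * 33.6
  = 0.8904 m^2/s.

0.8904


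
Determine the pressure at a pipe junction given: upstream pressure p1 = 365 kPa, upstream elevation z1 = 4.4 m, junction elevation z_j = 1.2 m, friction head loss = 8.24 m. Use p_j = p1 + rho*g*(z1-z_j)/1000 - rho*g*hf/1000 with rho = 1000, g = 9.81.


Junction pressure: p_j = p1 + rho*g*(z1 - z_j)/1000 - rho*g*hf/1000.
Elevation term = 1000*9.81*(4.4 - 1.2)/1000 = 31.392 kPa.
Friction term = 1000*9.81*8.24/1000 = 80.834 kPa.
p_j = 365 + 31.392 - 80.834 = 315.56 kPa.

315.56


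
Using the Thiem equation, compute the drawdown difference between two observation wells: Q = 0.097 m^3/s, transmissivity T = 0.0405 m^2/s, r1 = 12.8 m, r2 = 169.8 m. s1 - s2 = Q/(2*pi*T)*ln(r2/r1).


Thiem equation: s1 - s2 = Q/(2*pi*T) * ln(r2/r1).
ln(r2/r1) = ln(169.8/12.8) = 2.5852.
Q/(2*pi*T) = 0.097 / (2*pi*0.0405) = 0.097 / 0.2545 = 0.3812.
s1 - s2 = 0.3812 * 2.5852 = 0.9854 m.

0.9854


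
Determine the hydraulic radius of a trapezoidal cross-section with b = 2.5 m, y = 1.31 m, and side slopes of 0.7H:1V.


For a trapezoidal section with side slope z:
A = (b + z*y)*y = (2.5 + 0.7*1.31)*1.31 = 4.476 m^2.
P = b + 2*y*sqrt(1 + z^2) = 2.5 + 2*1.31*sqrt(1 + 0.7^2) = 5.698 m.
R = A/P = 4.476 / 5.698 = 0.7856 m.

0.7856


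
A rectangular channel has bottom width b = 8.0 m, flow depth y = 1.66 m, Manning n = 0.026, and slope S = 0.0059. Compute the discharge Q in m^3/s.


For a rectangular channel, the cross-sectional area A = b * y = 8.0 * 1.66 = 13.28 m^2.
The wetted perimeter P = b + 2y = 8.0 + 2*1.66 = 11.32 m.
Hydraulic radius R = A/P = 13.28/11.32 = 1.1731 m.
Velocity V = (1/n)*R^(2/3)*S^(1/2) = (1/0.026)*1.1731^(2/3)*0.0059^(1/2) = 3.2861 m/s.
Discharge Q = A * V = 13.28 * 3.2861 = 43.64 m^3/s.

43.64


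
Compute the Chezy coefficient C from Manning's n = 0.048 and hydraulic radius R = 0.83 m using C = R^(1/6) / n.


The Chezy coefficient relates to Manning's n through C = R^(1/6) / n.
R^(1/6) = 0.83^(1/6) = 0.969422.
C = 0.969422 / 0.048 = 20.2 m^(1/2)/s.

20.2


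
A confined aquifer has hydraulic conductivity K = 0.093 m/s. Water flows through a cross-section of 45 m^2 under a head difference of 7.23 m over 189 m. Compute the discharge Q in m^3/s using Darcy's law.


Darcy's law: Q = K * A * i, where i = dh/L.
Hydraulic gradient i = 7.23 / 189 = 0.038254.
Q = 0.093 * 45 * 0.038254
  = 0.1601 m^3/s.

0.1601


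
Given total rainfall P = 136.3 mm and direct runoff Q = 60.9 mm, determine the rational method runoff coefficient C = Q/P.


The runoff coefficient C = runoff depth / rainfall depth.
C = 60.9 / 136.3
  = 0.4468.

0.4468


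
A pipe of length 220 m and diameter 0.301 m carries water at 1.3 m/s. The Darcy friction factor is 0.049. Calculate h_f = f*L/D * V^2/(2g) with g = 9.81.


Darcy-Weisbach equation: h_f = f * (L/D) * V^2/(2g).
f * L/D = 0.049 * 220/0.301 = 35.814.
V^2/(2g) = 1.3^2 / (2*9.81) = 1.69 / 19.62 = 0.0861 m.
h_f = 35.814 * 0.0861 = 3.085 m.

3.085


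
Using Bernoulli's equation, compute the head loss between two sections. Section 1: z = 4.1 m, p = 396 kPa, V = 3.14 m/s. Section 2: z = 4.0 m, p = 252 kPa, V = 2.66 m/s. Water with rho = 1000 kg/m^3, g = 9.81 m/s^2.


Total head at each section: H = z + p/(rho*g) + V^2/(2g).
H1 = 4.1 + 396*1000/(1000*9.81) + 3.14^2/(2*9.81)
   = 4.1 + 40.367 + 0.5025
   = 44.97 m.
H2 = 4.0 + 252*1000/(1000*9.81) + 2.66^2/(2*9.81)
   = 4.0 + 25.688 + 0.3606
   = 30.049 m.
h_L = H1 - H2 = 44.97 - 30.049 = 14.921 m.

14.921


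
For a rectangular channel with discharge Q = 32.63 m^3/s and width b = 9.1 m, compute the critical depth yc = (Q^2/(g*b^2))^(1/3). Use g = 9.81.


Using yc = (Q^2 / (g * b^2))^(1/3):
Q^2 = 32.63^2 = 1064.72.
g * b^2 = 9.81 * 9.1^2 = 9.81 * 82.81 = 812.37.
Q^2 / (g*b^2) = 1064.72 / 812.37 = 1.3106.
yc = 1.3106^(1/3) = 1.0944 m.

1.0944


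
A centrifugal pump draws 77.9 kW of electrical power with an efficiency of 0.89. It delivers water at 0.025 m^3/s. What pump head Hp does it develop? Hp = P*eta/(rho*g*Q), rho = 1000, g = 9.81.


Pump head formula: Hp = P * eta / (rho * g * Q).
Numerator: P * eta = 77.9 * 1000 * 0.89 = 69331.0 W.
Denominator: rho * g * Q = 1000 * 9.81 * 0.025 = 245.25.
Hp = 69331.0 / 245.25 = 282.7 m.

282.7


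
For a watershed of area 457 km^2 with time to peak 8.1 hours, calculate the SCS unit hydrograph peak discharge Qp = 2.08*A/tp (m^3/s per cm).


SCS formula: Qp = 2.08 * A / tp.
Qp = 2.08 * 457 / 8.1
   = 950.56 / 8.1
   = 117.35 m^3/s per cm.

117.35


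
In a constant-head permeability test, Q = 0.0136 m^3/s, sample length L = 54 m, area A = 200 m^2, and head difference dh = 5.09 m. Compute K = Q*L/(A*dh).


From K = Q*L / (A*dh):
Numerator: Q*L = 0.0136 * 54 = 0.7344.
Denominator: A*dh = 200 * 5.09 = 1018.0.
K = 0.7344 / 1018.0 = 0.000721 m/s.

0.000721


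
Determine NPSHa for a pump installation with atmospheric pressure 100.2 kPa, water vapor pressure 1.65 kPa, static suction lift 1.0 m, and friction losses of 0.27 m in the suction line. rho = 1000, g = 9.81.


NPSHa = p_atm/(rho*g) - z_s - hf_s - p_vap/(rho*g).
p_atm/(rho*g) = 100.2*1000 / (1000*9.81) = 10.214 m.
p_vap/(rho*g) = 1.65*1000 / (1000*9.81) = 0.168 m.
NPSHa = 10.214 - 1.0 - 0.27 - 0.168
      = 8.78 m.

8.78


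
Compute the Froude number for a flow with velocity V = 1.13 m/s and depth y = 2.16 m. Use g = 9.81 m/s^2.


The Froude number is defined as Fr = V / sqrt(g*y).
g*y = 9.81 * 2.16 = 21.1896.
sqrt(g*y) = sqrt(21.1896) = 4.6032.
Fr = 1.13 / 4.6032 = 0.2455.

0.2455


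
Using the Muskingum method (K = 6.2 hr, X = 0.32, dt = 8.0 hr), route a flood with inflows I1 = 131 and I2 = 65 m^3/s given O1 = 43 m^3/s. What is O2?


Muskingum coefficients:
denom = 2*K*(1-X) + dt = 2*6.2*(1-0.32) + 8.0 = 16.432.
C0 = (dt - 2*K*X)/denom = (8.0 - 2*6.2*0.32)/16.432 = 0.2454.
C1 = (dt + 2*K*X)/denom = (8.0 + 2*6.2*0.32)/16.432 = 0.7283.
C2 = (2*K*(1-X) - dt)/denom = 0.0263.
O2 = C0*I2 + C1*I1 + C2*O1
   = 0.2454*65 + 0.7283*131 + 0.0263*43
   = 112.49 m^3/s.

112.49


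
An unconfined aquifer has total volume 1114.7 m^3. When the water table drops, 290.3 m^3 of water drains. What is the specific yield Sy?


Specific yield Sy = Volume drained / Total volume.
Sy = 290.3 / 1114.7
   = 0.2604.

0.2604


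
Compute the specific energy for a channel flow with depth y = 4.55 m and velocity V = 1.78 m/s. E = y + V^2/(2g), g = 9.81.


Specific energy E = y + V^2/(2g).
Velocity head = V^2/(2g) = 1.78^2 / (2*9.81) = 3.1684 / 19.62 = 0.1615 m.
E = 4.55 + 0.1615 = 4.7115 m.

4.7115


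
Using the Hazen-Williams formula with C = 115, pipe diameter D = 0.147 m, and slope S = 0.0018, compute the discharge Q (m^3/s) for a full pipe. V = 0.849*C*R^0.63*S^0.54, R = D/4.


For a full circular pipe, R = D/4 = 0.147/4 = 0.0367 m.
V = 0.849 * 115 * 0.0367^0.63 * 0.0018^0.54
  = 0.849 * 115 * 0.124771 * 0.032949
  = 0.4014 m/s.
Pipe area A = pi*D^2/4 = pi*0.147^2/4 = 0.017 m^2.
Q = A * V = 0.017 * 0.4014 = 0.0068 m^3/s.

0.0068


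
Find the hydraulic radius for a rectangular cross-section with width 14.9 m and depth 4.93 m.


For a rectangular section:
Flow area A = b * y = 14.9 * 4.93 = 73.46 m^2.
Wetted perimeter P = b + 2y = 14.9 + 2*4.93 = 24.76 m.
Hydraulic radius R = A/P = 73.46 / 24.76 = 2.9668 m.

2.9668


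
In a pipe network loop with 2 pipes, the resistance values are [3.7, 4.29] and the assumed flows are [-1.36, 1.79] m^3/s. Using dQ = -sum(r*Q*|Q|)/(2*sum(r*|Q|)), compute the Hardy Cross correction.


Numerator terms (r*Q*|Q|): 3.7*-1.36*|-1.36| = -6.8435; 4.29*1.79*|1.79| = 13.7456.
Sum of numerator = 6.9021.
Denominator terms (r*|Q|): 3.7*|-1.36| = 5.032; 4.29*|1.79| = 7.6791.
2 * sum of denominator = 2 * 12.7111 = 25.4222.
dQ = -6.9021 / 25.4222 = -0.2715 m^3/s.

-0.2715


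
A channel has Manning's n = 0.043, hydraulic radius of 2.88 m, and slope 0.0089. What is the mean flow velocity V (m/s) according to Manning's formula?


Manning's equation gives V = (1/n) * R^(2/3) * S^(1/2).
First, compute R^(2/3) = 2.88^(2/3) = 2.0242.
Next, S^(1/2) = 0.0089^(1/2) = 0.09434.
Then 1/n = 1/0.043 = 23.26.
V = 23.26 * 2.0242 * 0.09434 = 4.4411 m/s.

4.4411


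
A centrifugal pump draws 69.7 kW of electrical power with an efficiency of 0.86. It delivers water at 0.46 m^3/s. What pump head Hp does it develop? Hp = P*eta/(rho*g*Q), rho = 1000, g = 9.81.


Pump head formula: Hp = P * eta / (rho * g * Q).
Numerator: P * eta = 69.7 * 1000 * 0.86 = 59942.0 W.
Denominator: rho * g * Q = 1000 * 9.81 * 0.46 = 4512.6.
Hp = 59942.0 / 4512.6 = 13.28 m.

13.28


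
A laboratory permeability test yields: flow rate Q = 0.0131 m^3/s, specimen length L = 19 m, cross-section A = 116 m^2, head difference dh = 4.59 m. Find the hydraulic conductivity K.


From K = Q*L / (A*dh):
Numerator: Q*L = 0.0131 * 19 = 0.2489.
Denominator: A*dh = 116 * 4.59 = 532.44.
K = 0.2489 / 532.44 = 0.000467 m/s.

0.000467


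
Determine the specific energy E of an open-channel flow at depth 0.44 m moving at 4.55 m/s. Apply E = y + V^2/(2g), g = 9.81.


Specific energy E = y + V^2/(2g).
Velocity head = V^2/(2g) = 4.55^2 / (2*9.81) = 20.7025 / 19.62 = 1.0552 m.
E = 0.44 + 1.0552 = 1.4952 m.

1.4952


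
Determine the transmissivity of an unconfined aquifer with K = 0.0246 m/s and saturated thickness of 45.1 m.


Transmissivity is defined as T = K * h.
T = 0.0246 * 45.1
  = 1.1095 m^2/s.

1.1095


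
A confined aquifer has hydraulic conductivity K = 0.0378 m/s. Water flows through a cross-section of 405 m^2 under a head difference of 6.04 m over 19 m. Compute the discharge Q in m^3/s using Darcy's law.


Darcy's law: Q = K * A * i, where i = dh/L.
Hydraulic gradient i = 6.04 / 19 = 0.317895.
Q = 0.0378 * 405 * 0.317895
  = 4.8667 m^3/s.

4.8667


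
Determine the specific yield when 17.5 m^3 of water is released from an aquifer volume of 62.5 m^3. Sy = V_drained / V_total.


Specific yield Sy = Volume drained / Total volume.
Sy = 17.5 / 62.5
   = 0.28.

0.28


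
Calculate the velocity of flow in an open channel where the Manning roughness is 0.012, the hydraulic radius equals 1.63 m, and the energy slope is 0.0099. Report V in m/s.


Manning's equation gives V = (1/n) * R^(2/3) * S^(1/2).
First, compute R^(2/3) = 1.63^(2/3) = 1.385.
Next, S^(1/2) = 0.0099^(1/2) = 0.099499.
Then 1/n = 1/0.012 = 83.33.
V = 83.33 * 1.385 * 0.099499 = 11.484 m/s.

11.484


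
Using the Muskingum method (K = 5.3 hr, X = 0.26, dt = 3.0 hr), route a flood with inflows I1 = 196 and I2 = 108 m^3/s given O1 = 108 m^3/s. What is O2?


Muskingum coefficients:
denom = 2*K*(1-X) + dt = 2*5.3*(1-0.26) + 3.0 = 10.844.
C0 = (dt - 2*K*X)/denom = (3.0 - 2*5.3*0.26)/10.844 = 0.0225.
C1 = (dt + 2*K*X)/denom = (3.0 + 2*5.3*0.26)/10.844 = 0.5308.
C2 = (2*K*(1-X) - dt)/denom = 0.4467.
O2 = C0*I2 + C1*I1 + C2*O1
   = 0.0225*108 + 0.5308*196 + 0.4467*108
   = 154.71 m^3/s.

154.71


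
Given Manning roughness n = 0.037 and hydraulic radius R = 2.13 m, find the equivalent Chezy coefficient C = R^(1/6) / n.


The Chezy coefficient relates to Manning's n through C = R^(1/6) / n.
R^(1/6) = 2.13^(1/6) = 1.134305.
C = 1.134305 / 0.037 = 30.66 m^(1/2)/s.

30.66


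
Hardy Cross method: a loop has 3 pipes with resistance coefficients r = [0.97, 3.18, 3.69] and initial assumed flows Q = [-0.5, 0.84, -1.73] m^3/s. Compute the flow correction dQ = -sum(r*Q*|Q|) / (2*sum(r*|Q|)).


Numerator terms (r*Q*|Q|): 0.97*-0.5*|-0.5| = -0.2425; 3.18*0.84*|0.84| = 2.2438; 3.69*-1.73*|-1.73| = -11.0438.
Sum of numerator = -9.0425.
Denominator terms (r*|Q|): 0.97*|-0.5| = 0.485; 3.18*|0.84| = 2.6712; 3.69*|-1.73| = 6.3837.
2 * sum of denominator = 2 * 9.5399 = 19.0798.
dQ = --9.0425 / 19.0798 = 0.4739 m^3/s.

0.4739


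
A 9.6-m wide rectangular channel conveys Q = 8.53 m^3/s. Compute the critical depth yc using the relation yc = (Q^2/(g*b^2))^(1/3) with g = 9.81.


Using yc = (Q^2 / (g * b^2))^(1/3):
Q^2 = 8.53^2 = 72.76.
g * b^2 = 9.81 * 9.6^2 = 9.81 * 92.16 = 904.09.
Q^2 / (g*b^2) = 72.76 / 904.09 = 0.0805.
yc = 0.0805^(1/3) = 0.4317 m.

0.4317


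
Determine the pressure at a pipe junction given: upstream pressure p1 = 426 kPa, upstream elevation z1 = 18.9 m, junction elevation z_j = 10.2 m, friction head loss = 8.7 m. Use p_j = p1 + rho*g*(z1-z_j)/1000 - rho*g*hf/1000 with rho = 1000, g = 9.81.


Junction pressure: p_j = p1 + rho*g*(z1 - z_j)/1000 - rho*g*hf/1000.
Elevation term = 1000*9.81*(18.9 - 10.2)/1000 = 85.347 kPa.
Friction term = 1000*9.81*8.7/1000 = 85.347 kPa.
p_j = 426 + 85.347 - 85.347 = 426.0 kPa.

426.0


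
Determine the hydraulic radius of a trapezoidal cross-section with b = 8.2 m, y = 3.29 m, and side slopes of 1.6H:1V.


For a trapezoidal section with side slope z:
A = (b + z*y)*y = (8.2 + 1.6*3.29)*3.29 = 44.297 m^2.
P = b + 2*y*sqrt(1 + z^2) = 8.2 + 2*3.29*sqrt(1 + 1.6^2) = 20.615 m.
R = A/P = 44.297 / 20.615 = 2.1487 m.

2.1487


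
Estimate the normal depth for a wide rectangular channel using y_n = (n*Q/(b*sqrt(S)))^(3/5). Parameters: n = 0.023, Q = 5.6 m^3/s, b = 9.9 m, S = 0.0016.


We use the wide-channel approximation y_n = (n*Q/(b*sqrt(S)))^(3/5).
sqrt(S) = sqrt(0.0016) = 0.04.
Numerator: n*Q = 0.023 * 5.6 = 0.1288.
Denominator: b*sqrt(S) = 9.9 * 0.04 = 0.396.
arg = 0.3253.
y_n = 0.3253^(3/5) = 0.5097 m.

0.5097


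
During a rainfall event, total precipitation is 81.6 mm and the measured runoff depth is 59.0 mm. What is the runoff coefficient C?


The runoff coefficient C = runoff depth / rainfall depth.
C = 59.0 / 81.6
  = 0.723.

0.723


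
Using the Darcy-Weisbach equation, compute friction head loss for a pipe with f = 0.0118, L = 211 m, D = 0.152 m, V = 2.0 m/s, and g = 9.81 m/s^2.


Darcy-Weisbach equation: h_f = f * (L/D) * V^2/(2g).
f * L/D = 0.0118 * 211/0.152 = 16.3803.
V^2/(2g) = 2.0^2 / (2*9.81) = 4.0 / 19.62 = 0.2039 m.
h_f = 16.3803 * 0.2039 = 3.34 m.

3.34


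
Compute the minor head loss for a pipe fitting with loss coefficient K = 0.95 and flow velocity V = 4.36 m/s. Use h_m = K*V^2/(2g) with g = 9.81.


Minor loss formula: h_m = K * V^2/(2g).
V^2 = 4.36^2 = 19.0096.
V^2/(2g) = 19.0096 / 19.62 = 0.9689 m.
h_m = 0.95 * 0.9689 = 0.9204 m.

0.9204


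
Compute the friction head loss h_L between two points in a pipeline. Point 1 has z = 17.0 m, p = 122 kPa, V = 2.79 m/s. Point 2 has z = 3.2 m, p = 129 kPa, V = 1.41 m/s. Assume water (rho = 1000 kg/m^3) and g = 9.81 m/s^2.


Total head at each section: H = z + p/(rho*g) + V^2/(2g).
H1 = 17.0 + 122*1000/(1000*9.81) + 2.79^2/(2*9.81)
   = 17.0 + 12.436 + 0.3967
   = 29.833 m.
H2 = 3.2 + 129*1000/(1000*9.81) + 1.41^2/(2*9.81)
   = 3.2 + 13.15 + 0.1013
   = 16.451 m.
h_L = H1 - H2 = 29.833 - 16.451 = 13.382 m.

13.382


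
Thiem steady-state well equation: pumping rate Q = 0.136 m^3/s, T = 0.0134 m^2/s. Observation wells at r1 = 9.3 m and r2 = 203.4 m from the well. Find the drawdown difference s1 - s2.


Thiem equation: s1 - s2 = Q/(2*pi*T) * ln(r2/r1).
ln(r2/r1) = ln(203.4/9.3) = 3.0852.
Q/(2*pi*T) = 0.136 / (2*pi*0.0134) = 0.136 / 0.0842 = 1.6153.
s1 - s2 = 1.6153 * 3.0852 = 4.9835 m.

4.9835


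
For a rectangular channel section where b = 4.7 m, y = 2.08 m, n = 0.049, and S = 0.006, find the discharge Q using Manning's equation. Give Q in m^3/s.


For a rectangular channel, the cross-sectional area A = b * y = 4.7 * 2.08 = 9.78 m^2.
The wetted perimeter P = b + 2y = 4.7 + 2*2.08 = 8.86 m.
Hydraulic radius R = A/P = 9.78/8.86 = 1.1034 m.
Velocity V = (1/n)*R^(2/3)*S^(1/2) = (1/0.049)*1.1034^(2/3)*0.006^(1/2) = 1.688 m/s.
Discharge Q = A * V = 9.78 * 1.688 = 16.502 m^3/s.

16.502
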